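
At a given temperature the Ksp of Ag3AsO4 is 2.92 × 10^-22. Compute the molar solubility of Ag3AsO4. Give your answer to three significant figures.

Ag3AsO4(s) ⇌ 3 Ag^+(aq) + AsO4^3-(aq)
Ksp = [Ag^+]^3[AsO4^3-]
For each mole of Ag3AsO4 that dissolves: [Ag^+] = 3s, [AsO4^3-] = s.
Substituting: Ksp = (3s)^3s = 27s^4
s = (2.92 × 10^-22 / 27)^(1/4) = 1.81 × 10^-6 M

s = 1.81 × 10^-6 M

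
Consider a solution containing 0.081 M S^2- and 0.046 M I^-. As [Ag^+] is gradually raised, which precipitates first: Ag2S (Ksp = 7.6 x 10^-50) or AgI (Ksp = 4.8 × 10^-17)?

Precipitation of each salt starts when its ion product equals its Ksp.
For Ag2S: 7.6 x 10^-50 = 0.081 × [Ag^+]^2  ⇒  [Ag^+] = 9.7 × 10^-25 M.
For AgI: 4.8 × 10^-17 = 0.046 × [Ag^+]  ⇒  [Ag^+] = 1.0 × 10^-15 M.
The salt with the lower threshold [Ag^+] precipitates first: Ag2S.

Ag2S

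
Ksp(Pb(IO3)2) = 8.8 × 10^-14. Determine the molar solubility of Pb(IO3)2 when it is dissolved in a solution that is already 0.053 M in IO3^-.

s = 3.1 x 10^-11 M

Pb(IO3)2(s) ⇌ Pb^2+ + 2 IO3^-
Ksp = [Pb^2+][IO3^-]^2
If s mol/L dissolves here, [Pb^2+] = s, [IO3^-] = 0.053 + 2s ≈ 0.053 (since the IO3^- already present dominates).
Ksp ≈ s × (0.053)^2
s = 3.1 x 10^-11 M
Check: 2s = 6.3 × 10^-11 ≪ 0.053, so the approximation is valid.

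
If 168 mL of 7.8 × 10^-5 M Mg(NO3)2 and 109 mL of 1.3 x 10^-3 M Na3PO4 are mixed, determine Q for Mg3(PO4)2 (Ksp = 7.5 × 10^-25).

Q ≈ 2.8 × 10^-20

Total volume = 168 + 109 = 277 mL.
[Mg^2+] = 7.8 x 10^-5 × (168/277) = 4.73 × 10^-5 M
[PO4^3-] = 1.3 x 10^-3 × (109/277) = 5.12 x 10^-4 M
Mg3(PO4)2(s) ⇌ 3 Mg^2+ + 2 PO4^3-, so Q = [Mg^2+]^3[PO4^3-]^2
Q = (4.73 × 10^-5)^3(5.12 × 10^-4)^2 = 2.8 × 10^-20
Q > Ksp, so Mg3(PO4)2 will precipitate.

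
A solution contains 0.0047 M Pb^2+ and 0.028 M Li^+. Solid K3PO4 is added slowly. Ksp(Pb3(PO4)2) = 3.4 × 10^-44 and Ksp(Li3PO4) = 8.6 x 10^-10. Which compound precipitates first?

Precipitation of each salt starts when its ion product equals its Ksp.
For Pb3(PO4)2: 3.4 × 10^-44 = (0.0047)^3 × [PO4^3-]^2  ⇒  [PO4^3-] = 5.7 × 10^-19 M.
For Li3PO4: 8.6 x 10^-10 = (0.028)^3 × [PO4^3-]  ⇒  [PO4^3-] = 3.9 × 10^-5 M.
The salt with the lower threshold [PO4^3-] precipitates first: Pb3(PO4)2.

Pb3(PO4)2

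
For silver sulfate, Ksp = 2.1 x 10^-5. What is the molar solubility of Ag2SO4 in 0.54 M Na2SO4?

s ≈ 3.1e-3 M

Ag2SO4(s) <=> 2 Ag^+ + SO4^2-
Ksp = [Ag^+]^2[SO4^2-]
If s mol/L dissolves here, [Ag^+] = 2s, [SO4^2-] = 0.54 + s ≈ 0.54 (Ksp is small, so little additional dissolves).
Ksp ≈ (2s)^2 × 0.54
s = 3.1 x 10^-3 M
Check: s = 3.1 x 10^-3 ≪ 0.54, so the approximation is valid.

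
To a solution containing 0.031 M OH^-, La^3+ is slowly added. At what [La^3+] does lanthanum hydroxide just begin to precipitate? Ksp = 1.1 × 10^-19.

3.7 x 10^-15 M

La(OH)3(s) ⇌ La^3+ + 3 OH^-
Ksp = [La^3+][OH^-]^3
Precipitation begins when Q = Ksp. With [OH^-] = 0.031 M:
1.1 × 10^-19 = (0.031)^3 × [La^3+]
[La^3+] = (1.1 × 10^-19 / 2.98 × 10^-5) = 3.7 × 10^-15 M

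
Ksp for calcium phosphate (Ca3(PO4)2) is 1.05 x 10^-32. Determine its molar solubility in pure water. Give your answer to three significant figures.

Ca3(PO4)2(s) <=> 3 Ca^2+(aq) + 2 PO4^3-(aq)
Ksp = [Ca^2+]^3[PO4^3-]^2
Let s = molar solubility. Then [Ca^2+] = 3s and [PO4^3-] = 2s.
Substituting: Ksp = (3s)^3(2s)^2 = 108s^5
s^5 = 1.05 x 10^-32 / 108, so s = 1.58 x 10^-7 M

s = 1.58e-7 M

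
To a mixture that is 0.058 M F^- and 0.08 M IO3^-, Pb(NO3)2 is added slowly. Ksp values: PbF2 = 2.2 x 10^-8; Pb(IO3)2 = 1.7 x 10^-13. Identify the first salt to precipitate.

Each salt begins to precipitate when Q = Ksp, i.e. when [Pb^2+] reaches its threshold.
For PbF2: 2.2 x 10^-8 = (0.058)^2 × [Pb^2+]  ⇒  [Pb^2+] = 6.5 × 10^-6 M.
For Pb(IO3)2: 1.7 x 10^-13 = (0.08)^2 × [Pb^2+]  ⇒  [Pb^2+] = 2.7 × 10^-11 M.
The salt with the lower threshold [Pb^2+] precipitates first: Pb(IO3)2.

Pb(IO3)2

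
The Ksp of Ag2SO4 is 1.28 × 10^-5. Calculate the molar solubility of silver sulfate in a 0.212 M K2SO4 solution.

s = 3.89 × 10^-3 M

Ag2SO4(s) <=> 2 Ag^+(aq) + SO4^2-(aq)
Ksp = [Ag^+]^2[SO4^2-]
If s mol/L dissolves here, [Ag^+] = 2s, [SO4^2-] = 0.212 + s ≈ 0.212 (common-ion effect: SO4^2- is already 0.212 M).
Ksp ≈ (2s)^2 × 0.212
s = 3.89 × 10^-3 M
Check: s = 3.9 × 10^-3 ≪ 0.212, so the approximation is valid.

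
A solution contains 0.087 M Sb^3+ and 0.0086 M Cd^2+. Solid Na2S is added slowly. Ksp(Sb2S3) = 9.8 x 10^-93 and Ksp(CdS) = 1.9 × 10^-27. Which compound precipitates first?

Sb2S3

Each salt begins to precipitate when Q = Ksp, i.e. when [S^2-] reaches its threshold.
For Sb2S3: 9.8 x 10^-93 = (0.087)^2 × [S^2-]^3  ⇒  [S^2-] = 1.1 x 10^-30 M.
For CdS: 1.9 × 10^-27 = 0.0086 × [S^2-]  ⇒  [S^2-] = 2.2 × 10^-25 M.
The salt with the lower threshold [S^2-] precipitates first: Sb2S3.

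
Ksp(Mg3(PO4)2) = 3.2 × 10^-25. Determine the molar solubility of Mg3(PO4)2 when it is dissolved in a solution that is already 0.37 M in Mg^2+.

Mg3(PO4)2(s) ⇌ 3 Mg^2+ + 2 PO4^3-
Ksp = [Mg^2+]^3[PO4^3-]^2
Let s = moles of Mg3(PO4)2 that dissolve per litre. [Mg^2+] = 0.37 + 3s ≈ 0.37, [PO4^3-] = 2s (common-ion effect: Mg^2+ is already 0.37 M).
Ksp ≈ (0.37)^3 × (2s)^2
s = 1.3 × 10^-12 M
Check: 3s = 3.8 × 10^-12 ≪ 0.37, so the approximation is valid.

1.3e-12 M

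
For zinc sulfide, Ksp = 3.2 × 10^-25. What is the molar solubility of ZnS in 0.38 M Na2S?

ZnS(s) <=> Zn^2+(aq) + S^2-(aq)
Ksp = [Zn^2+][S^2-]
Let s be the molar solubility in this solution. [Zn^2+] = s, [S^2-] = 0.38 + s ≈ 0.38 (Ksp is small, so little additional dissolves).
Ksp ≈ s × 0.38
s = 8.4 x 10^-25 M
Check: s = 8.4 × 10^-25 ≪ 0.38, so the approximation is valid.

8.4 × 10^-25 M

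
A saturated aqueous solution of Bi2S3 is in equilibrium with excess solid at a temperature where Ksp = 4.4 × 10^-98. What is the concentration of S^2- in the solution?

Bi2S3(s) ⇌ 2 Bi^3+ + 3 S^2-
Ksp = [Bi^3+]^2[S^2-]^3
Let s = molar solubility. Then [Bi^3+] = 2s and [S^2-] = 3s.
Ksp = (2s)^2(3s)^3 = 108s^5
s^5 = 4.4 × 10^-98 / 108, so s = 1.32 × 10^-20 M
[S^2-] = 3s = 4.0 × 10^-20 M

[S^2-] = 4.0 × 10^-20 M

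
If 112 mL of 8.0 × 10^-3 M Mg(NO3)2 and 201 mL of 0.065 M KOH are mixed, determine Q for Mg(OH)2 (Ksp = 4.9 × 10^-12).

Total volume = 112 + 201 = 313 mL.
[Mg^2+] = 8.0 × 10^-3 × (112/313) = 2.86 × 10^-3 M
[OH^-] = 6.5 x 10^-2 × (201/313) = 4.17 x 10^-2 M
Mg(OH)2(s) ⇌ Mg^2+ + 2 OH^-, so Q = [Mg^2+][OH^-]^2
Q = (2.86 x 10^-3)(4.17 × 10^-2)^2 = 5.0 × 10^-6
Q > Ksp, so Mg(OH)2 will precipitate.

Q ≈ 5.0e-6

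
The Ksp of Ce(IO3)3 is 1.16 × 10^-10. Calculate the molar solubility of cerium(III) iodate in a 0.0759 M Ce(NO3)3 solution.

Ce(IO3)3(s) ⇌ Ce^3+(aq) + 3 IO3^-(aq)
Ksp = [Ce^3+][IO3^-]^3
If s mol/L dissolves here, [Ce^3+] = 0.0759 + s ≈ 0.0759, [IO3^-] = 3s (since Ce^3+ from Ce(NO3)3 dominates).
Ksp ≈ 0.0759 × (3s)^3
s = 3.84 x 10^-4 M
Check: s = 3.8 × 10^-4 ≪ 0.0759, so the approximation is valid.

3.84 × 10^-4 M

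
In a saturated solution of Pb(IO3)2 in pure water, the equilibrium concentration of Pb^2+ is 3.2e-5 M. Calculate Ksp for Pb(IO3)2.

Ksp = 1.3 × 10^-13

Pb(IO3)2(s) ⇌ Pb^2+ + 2 IO3^-
Stoichiometry gives [IO3^-] = (2/1)[Pb^2+] = 6.40 x 10^-5 M.
Ksp = [Pb^2+][IO3^-]^2
Ksp = 3.2 x 10^-5 × (6.40 x 10^-5)^2 = 1.3 × 10^-13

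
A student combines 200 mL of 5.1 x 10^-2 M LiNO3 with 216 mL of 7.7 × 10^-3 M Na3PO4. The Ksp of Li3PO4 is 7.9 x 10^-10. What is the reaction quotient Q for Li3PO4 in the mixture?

Total volume = 200 + 216 = 416 mL.
[Li^+] = 5.1 × 10^-2 × (200/416) = 2.45 × 10^-2 M
[PO4^3-] = 7.7 × 10^-3 × (216/416) = 4.00 x 10^-3 M
Li3PO4(s) ⇌ 3 Li^+ + PO4^3-, so Q = [Li^+]^3[PO4^3-]
Q = (2.45 × 10^-2)^3(4.00 × 10^-3) = 5.9 × 10^-8
Q > Ksp, so Li3PO4 will precipitate.

Q ≈ 5.9 × 10^-8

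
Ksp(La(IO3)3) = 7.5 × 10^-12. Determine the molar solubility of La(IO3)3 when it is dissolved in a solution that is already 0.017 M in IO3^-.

La(IO3)3(s) <=> La^3+ + 3 IO3^-
Ksp = [La^3+][IO3^-]^3
If s mol/L dissolves here, [La^3+] = s, [IO3^-] = 0.017 + 3s ≈ 0.017 (Ksp is small, so little additional dissolves).
Ksp ≈ s × (0.017)^3
s = 1.5 x 10^-6 M
Check: 3s = 4.6 x 10^-6 ≪ 0.017, so the approximation is valid.

s = 1.5 × 10^-6 M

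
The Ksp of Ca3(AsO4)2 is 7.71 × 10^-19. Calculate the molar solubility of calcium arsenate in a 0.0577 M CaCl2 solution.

s ≈ 3.17 × 10^-8 M

Ca3(AsO4)2(s) ⇌ 3 Ca^2+(aq) + 2 AsO4^3-(aq)
Ksp = [Ca^2+]^3[AsO4^3-]^2
If s mol/L dissolves here, [Ca^2+] = 0.0577 + 3s ≈ 0.0577, [AsO4^3-] = 2s (common-ion effect: Ca^2+ is already 0.0577 M).
Ksp ≈ (0.0577)^3 × (2s)^2
s = 3.17 × 10^-8 M
Check: 3s = 9.5 x 10^-8 ≪ 0.0577, so the approximation is valid.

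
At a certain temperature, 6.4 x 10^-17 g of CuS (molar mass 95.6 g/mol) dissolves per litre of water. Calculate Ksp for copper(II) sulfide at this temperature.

Molar solubility s = (6.4 × 10^-17 g/L) / (95.6 g/mol) = 6.69 x 10^-19 M.
CuS(s) ⇌ Cu^2+ + S^2-
Let s = molar solubility. Then [Cu^2+] = s and [S^2-] = s.
Ksp = [Cu^2+][S^2-]
Ksp = s × s = s^2
Ksp = (6.69 × 10^-19)^2 = 4.5 × 10^-37

Ksp ≈ 4.5 × 10^-37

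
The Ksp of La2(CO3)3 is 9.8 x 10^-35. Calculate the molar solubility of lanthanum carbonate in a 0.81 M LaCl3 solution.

1.8 × 10^-12 M

La2(CO3)3(s) <=> 2 La^3+(aq) + 3 CO3^2-(aq)
Ksp = [La^3+]^2[CO3^2-]^3
Let s be the molar solubility in this solution. [La^3+] = 0.81 + 2s ≈ 0.81, [CO3^2-] = 3s (Ksp is small, so little additional dissolves).
Ksp ≈ (0.81)^2 × (3s)^3
s = 1.8 × 10^-12 M
Check: 2s = 3.5 x 10^-12 ≪ 0.81, so the approximation is valid.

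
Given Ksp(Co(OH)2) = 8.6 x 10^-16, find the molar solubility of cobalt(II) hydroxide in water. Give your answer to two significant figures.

Co(OH)2(s) <=> Co^2+(aq) + 2 OH^-(aq)
Ksp = [Co^2+][OH^-]^2
With molar solubility s: [Co^2+] = s, [OH^-] = 2s.
Ksp = s(2s)^2 = 4s^3
s^3 = 8.6 x 10^-16 / 4, so s = 6.0 x 10^-6 M

s ≈ 6.0 x 10^-6 M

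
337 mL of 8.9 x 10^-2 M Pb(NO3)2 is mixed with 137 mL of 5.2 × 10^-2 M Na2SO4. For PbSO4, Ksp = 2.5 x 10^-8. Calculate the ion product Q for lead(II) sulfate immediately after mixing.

Q ≈ 9.5 × 10^-4

Total volume = 337 + 137 = 474 mL.
[Pb^2+] = 8.9 x 10^-2 × (337/474) = 6.33 x 10^-2 M
[SO4^2-] = 5.2 x 10^-2 × (137/474) = 1.50 × 10^-2 M
PbSO4(s) ⇌ Pb^2+(aq) + SO4^2-(aq), so Q = [Pb^2+][SO4^2-]
Q = (6.33 x 10^-2)(1.50 × 10^-2) = 9.5 × 10^-4
Q > Ksp, so PbSO4 will precipitate.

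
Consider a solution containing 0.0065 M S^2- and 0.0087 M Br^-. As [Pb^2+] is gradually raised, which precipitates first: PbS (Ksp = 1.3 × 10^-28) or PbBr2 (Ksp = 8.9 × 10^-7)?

Precipitation of each salt starts when its ion product equals its Ksp.
For PbS: 1.3 × 10^-28 = 0.0065 × [Pb^2+]  ⇒  [Pb^2+] = 2.0 × 10^-26 M.
For PbBr2: 8.9 × 10^-7 = (0.0087)^2 × [Pb^2+]  ⇒  [Pb^2+] = 1.2 × 10^-2 M.
The salt with the lower threshold [Pb^2+] precipitates first: PbS.

PbS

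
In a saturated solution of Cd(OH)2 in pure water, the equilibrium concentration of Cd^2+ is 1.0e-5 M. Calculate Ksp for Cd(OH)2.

Cd(OH)2(s) ⇌ Cd^2+(aq) + 2 OH^-(aq)
Stoichiometry gives [OH^-] = (2/1)[Cd^2+] = 2.00 × 10^-5 M.
Ksp = [Cd^2+][OH^-]^2
Ksp = 1.0 × 10^-5 × (2.00 x 10^-5)^2 = 4.0 x 10^-15

4.0 x 10^-15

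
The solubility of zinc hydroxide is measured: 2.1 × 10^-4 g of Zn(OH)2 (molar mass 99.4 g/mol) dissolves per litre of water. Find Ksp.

Molar solubility s = (2.1 × 10^-4 g/L) / (99.4 g/mol) = 2.11 × 10^-6 M.
Zn(OH)2(s) ⇌ Zn^2+ + 2 OH^-
If s mol/L of Zn(OH)2 dissolves, [Zn^2+] = s and [OH^-] = 2s.
Ksp = [Zn^2+][OH^-]^2
Substituting: Ksp = s(2s)^2 = 4s^3
Ksp = 4 × (2.11 x 10^-6)^3 = 3.8 × 10^-17

3.8 × 10^-17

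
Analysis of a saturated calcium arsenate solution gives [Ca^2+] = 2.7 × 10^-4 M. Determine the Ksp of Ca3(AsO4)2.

Ca3(AsO4)2(s) ⇌ 3 Ca^2+ + 2 AsO4^3-
Stoichiometry gives [AsO4^3-] = (2/3)[Ca^2+] = 1.80 × 10^-4 M.
Ksp = [Ca^2+]^3[AsO4^3-]^2
Ksp = (2.7 × 10^-4)^3 × (1.80 × 10^-4)^2 = 6.4 × 10^-19

6.4 × 10^-19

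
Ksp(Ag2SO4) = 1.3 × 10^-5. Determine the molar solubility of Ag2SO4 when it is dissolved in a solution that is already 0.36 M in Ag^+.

Ag2SO4(s) <=> 2 Ag^+(aq) + SO4^2-(aq)
Ksp = [Ag^+]^2[SO4^2-]
Let s be the molar solubility in this solution. [Ag^+] = 0.36 + 2s ≈ 0.36, [SO4^2-] = s (common-ion effect: Ag^+ is already 0.36 M).
Ksp ≈ (0.36)^2 × s
s = 1.0 × 10^-4 M
Check: 2s = 2.0 x 10^-4 ≪ 0.36, so the approximation is valid.

1.0 × 10^-4 M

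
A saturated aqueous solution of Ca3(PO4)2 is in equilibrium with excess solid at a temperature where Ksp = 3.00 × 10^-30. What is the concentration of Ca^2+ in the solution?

Ca3(PO4)2(s) ⇌ 3 Ca^2+(aq) + 2 PO4^3-(aq)
Ksp = [Ca^2+]^3[PO4^3-]^2
With molar solubility s: [Ca^2+] = 3s, [PO4^3-] = 2s.
Ksp = (3s)^3(2s)^2 = 108s^5
Solving, s = (3.00 × 10^-30/108)^(1/5) = 4.884 x 10^-7 M
[Ca^2+] = 3s = 1.47 x 10^-6 M

[Ca^2+] ≈ 1.47 x 10^-6 M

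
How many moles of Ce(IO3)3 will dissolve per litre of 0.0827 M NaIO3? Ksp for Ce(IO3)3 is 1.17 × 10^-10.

s ≈ 2.07e-7 M

Ce(IO3)3(s) ⇌ Ce^3+(aq) + 3 IO3^-(aq)
Ksp = [Ce^3+][IO3^-]^3
Let s be the molar solubility in this solution. [Ce^3+] = s, [IO3^-] = 0.0827 + 3s ≈ 0.0827 (Ksp is small, so little additional dissolves).
Ksp ≈ s × (0.0827)^3
s = 2.07 × 10^-7 M
Check: 3s = 6.2 × 10^-7 ≪ 0.0827, so the approximation is valid.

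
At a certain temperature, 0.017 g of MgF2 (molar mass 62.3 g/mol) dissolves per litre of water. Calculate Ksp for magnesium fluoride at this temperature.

Molar solubility s = (1.7 × 10^-2 g/L) / (62.3 g/mol) = 2.73 × 10^-4 M.
MgF2(s) <=> Mg^2+ + 2 F^-
Let s = molar solubility. Then [Mg^2+] = s and [F^-] = 2s.
Ksp = [Mg^2+][F^-]^2
So Ksp = s × (2s)^2 = 4s^3
With s = 2.73 × 10^-4: Ksp = 8.1 x 10^-11

8.1 × 10^-11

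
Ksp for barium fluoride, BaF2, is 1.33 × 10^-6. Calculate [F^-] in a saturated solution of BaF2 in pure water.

BaF2(s) <=> Ba^2+ + 2 F^-
Ksp = [Ba^2+][F^-]^2
Let s = molar solubility. Then [Ba^2+] = s and [F^-] = 2s.
Ksp = s(2s)^2 = 4s^3
s = (1.33 × 10^-6 / 4)^(1/3) = 6.928 × 10^-3 M
[F^-] = 2s = 1.39 × 10^-2 M

0.0139 M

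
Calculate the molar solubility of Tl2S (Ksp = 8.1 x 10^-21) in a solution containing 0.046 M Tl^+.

3.8e-18 M

Tl2S(s) <=> 2 Tl^+(aq) + S^2-(aq)
Ksp = [Tl^+]^2[S^2-]
If s mol/L dissolves here, [Tl^+] = 0.046 + 2s ≈ 0.046, [S^2-] = s (since the Tl^+ already present dominates).
Ksp ≈ (0.046)^2 × s
s = 3.8 × 10^-18 M
Check: 2s = 7.7 × 10^-18 ≪ 0.046, so the approximation is valid.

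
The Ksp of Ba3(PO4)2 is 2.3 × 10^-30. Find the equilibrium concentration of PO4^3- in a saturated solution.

9.3 × 10^-7 M

Ba3(PO4)2(s) ⇌ 3 Ba^2+ + 2 PO4^3-
Ksp = [Ba^2+]^3[PO4^3-]^2
Let s = molar solubility. Then [Ba^2+] = 3s and [PO4^3-] = 2s.
So Ksp = (3s)^3 × (2s)^2 = 108s^5
Solving, s = (2.3 × 10^-30/108)^(1/5) = 4.63 x 10^-7 M
[PO4^3-] = 2s = 9.3 x 10^-7 M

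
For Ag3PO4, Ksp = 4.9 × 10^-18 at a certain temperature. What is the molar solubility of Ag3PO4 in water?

Ag3PO4(s) ⇌ 3 Ag^+ + PO4^3-
Ksp = [Ag^+]^3[PO4^3-]
With molar solubility s: [Ag^+] = 3s, [PO4^3-] = s.
Substituting: Ksp = (3s)^3s = 27s^4
s = (4.9 × 10^-18 / 27)^(1/4) = 2.1 × 10^-5 M

2.1 x 10^-5 M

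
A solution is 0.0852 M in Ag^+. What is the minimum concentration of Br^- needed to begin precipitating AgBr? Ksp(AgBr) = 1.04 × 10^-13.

[Br^-] = 1.22 x 10^-12 M

AgBr(s) ⇌ Ag^+ + Br^-
Ksp = [Ag^+][Br^-]
Precipitation begins when Q = Ksp. With [Ag^+] = 0.0852 M:
1.04 × 10^-13 = (0.0852) × [Br^-]
[Br^-] = (1.04 × 10^-13 / 8.52 x 10^-2) = 1.22 x 10^-12 M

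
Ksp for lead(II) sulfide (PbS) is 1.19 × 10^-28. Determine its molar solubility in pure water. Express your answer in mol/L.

PbS(s) ⇌ Pb^2+(aq) + S^2-(aq)
Ksp = [Pb^2+][S^2-]
With molar solubility s: [Pb^2+] = s, [S^2-] = s.
Ksp = s × s = s^2
s = √(1.19 × 10^-28) = 1.09 × 10^-14 M

1.09e-14 M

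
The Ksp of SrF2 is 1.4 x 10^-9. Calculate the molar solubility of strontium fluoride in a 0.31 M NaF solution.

s = 1.5e-8 M

SrF2(s) ⇌ Sr^2+ + 2 F^-
Ksp = [Sr^2+][F^-]^2
If s mol/L dissolves here, [Sr^2+] = s, [F^-] = 0.31 + 2s ≈ 0.31 (common-ion effect: F^- is already 0.31 M).
Ksp ≈ s × (0.31)^2
s = 1.5 x 10^-8 M
Check: 2s = 2.9 × 10^-8 ≪ 0.31, so the approximation is valid.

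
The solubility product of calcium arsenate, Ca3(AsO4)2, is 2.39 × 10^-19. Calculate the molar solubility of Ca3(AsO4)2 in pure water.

Ca3(AsO4)2(s) ⇌ 3 Ca^2+(aq) + 2 AsO4^3-(aq)
Ksp = [Ca^2+]^3[AsO4^3-]^2
Let s = molar solubility. Then [Ca^2+] = 3s and [AsO4^3-] = 2s.
Substituting: Ksp = (3s)^3(2s)^2 = 108s^5
s = (2.39 × 10^-19 / 108)^(1/5) = 7.40 x 10^-5 M

s ≈ 7.40 x 10^-5 M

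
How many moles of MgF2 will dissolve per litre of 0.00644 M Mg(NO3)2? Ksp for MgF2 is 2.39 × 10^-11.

s = 3.05 × 10^-5 M

MgF2(s) ⇌ Mg^2+ + 2 F^-
Ksp = [Mg^2+][F^-]^2
Let s be the molar solubility in this solution. [Mg^2+] = 0.00644 + s ≈ 0.00644, [F^-] = 2s (since Mg^2+ from Mg(NO3)2 dominates).
Ksp ≈ 0.00644 × (2s)^2
s = 3.05 × 10^-5 M
Check: s = 3.0 x 10^-5 ≪ 0.00644, so the approximation is valid.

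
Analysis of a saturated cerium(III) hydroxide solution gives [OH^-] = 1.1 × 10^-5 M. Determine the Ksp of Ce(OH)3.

Ce(OH)3(s) ⇌ Ce^3+(aq) + 3 OH^-(aq)
Stoichiometry gives [Ce^3+] = (1/3)[OH^-] = 3.67 x 10^-6 M.
Ksp = [Ce^3+][OH^-]^3
Ksp = 3.67 x 10^-6 × (1.1 x 10^-5)^3 = 4.9 × 10^-21

Ksp = 4.9 × 10^-21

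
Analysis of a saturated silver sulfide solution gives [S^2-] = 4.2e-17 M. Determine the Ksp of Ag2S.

3.0e-49

Ag2S(s) ⇌ 2 Ag^+(aq) + S^2-(aq)
Stoichiometry gives [Ag^+] = (2/1)[S^2-] = 8.40 x 10^-17 M.
Ksp = [Ag^+]^2[S^2-]
Ksp = (8.40 × 10^-17)^2 × 4.2 x 10^-17 = 3.0 × 10^-49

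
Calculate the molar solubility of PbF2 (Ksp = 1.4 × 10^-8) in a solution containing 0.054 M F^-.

PbF2(s) ⇌ Pb^2+ + 2 F^-
Ksp = [Pb^2+][F^-]^2
If s mol/L dissolves here, [Pb^2+] = s, [F^-] = 0.054 + 2s ≈ 0.054 (common-ion effect: F^- is already 0.054 M).
Ksp ≈ s × (0.054)^2
s = 4.8 × 10^-6 M
Check: 2s = 9.6 x 10^-6 ≪ 0.054, so the approximation is valid.

s = 4.8 × 10^-6 M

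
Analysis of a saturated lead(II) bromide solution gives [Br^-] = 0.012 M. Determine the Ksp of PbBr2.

8.6 × 10^-7

PbBr2(s) ⇌ Pb^2+(aq) + 2 Br^-(aq)
Stoichiometry gives [Pb^2+] = (1/2)[Br^-] = 6.00 x 10^-3 M.
Ksp = [Pb^2+][Br^-]^2
Ksp = 6.00 × 10^-3 × (1.2 x 10^-2)^2 = 8.6 × 10^-7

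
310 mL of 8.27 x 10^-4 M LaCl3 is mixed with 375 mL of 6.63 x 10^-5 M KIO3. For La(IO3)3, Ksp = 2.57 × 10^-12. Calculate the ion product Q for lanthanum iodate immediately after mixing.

Q = 1.79 × 10^-17

Total volume = 310 + 375 = 685 mL.
[La^3+] = 8.27 x 10^-4 × (310/685) = 3.743 × 10^-4 M
[IO3^-] = 6.63 × 10^-5 × (375/685) = 3.630 × 10^-5 M
La(IO3)3(s) ⇌ La^3+ + 3 IO3^-, so Q = [La^3+][IO3^-]^3
Q = (3.743 × 10^-4)(3.630 x 10^-5)^3 = 1.79 × 10^-17
Q < Ksp, so no precipitate of La(IO3)3 forms.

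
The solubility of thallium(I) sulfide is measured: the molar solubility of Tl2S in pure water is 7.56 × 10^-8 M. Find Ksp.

Tl2S(s) <=> 2 Tl^+ + S^2-
Let s = molar solubility. Then [Tl^+] = 2s and [S^2-] = s.
Ksp = [Tl^+]^2[S^2-]
Ksp = (2s)^2s = 4s^3
Ksp = 4 × (7.56 × 10^-8)^3 = 1.73 x 10^-21

Ksp = 1.73 × 10^-21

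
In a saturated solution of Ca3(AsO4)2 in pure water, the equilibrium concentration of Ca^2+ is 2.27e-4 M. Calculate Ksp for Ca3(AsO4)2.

2.68e-19

Ca3(AsO4)2(s) <=> 3 Ca^2+ + 2 AsO4^3-
Stoichiometry gives [AsO4^3-] = (2/3)[Ca^2+] = 1.513 × 10^-4 M.
Ksp = [Ca^2+]^3[AsO4^3-]^2
Ksp = (2.27 x 10^-4)^3 × (1.513 × 10^-4)^2 = 2.68 × 10^-19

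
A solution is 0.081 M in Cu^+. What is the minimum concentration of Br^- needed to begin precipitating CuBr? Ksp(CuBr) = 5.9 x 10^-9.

CuBr(s) ⇌ Cu^+ + Br^-
Ksp = [Cu^+][Br^-]
Precipitation begins when Q = Ksp. With [Cu^+] = 0.081 M:
5.9 x 10^-9 = (0.081) × [Br^-]
[Br^-] = (5.9 x 10^-9 / 8.1 x 10^-2) = 7.3 x 10^-8 M

[Br^-] = 7.3 × 10^-8 M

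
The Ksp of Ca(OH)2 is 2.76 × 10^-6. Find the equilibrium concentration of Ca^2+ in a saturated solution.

Ca(OH)2(s) ⇌ Ca^2+(aq) + 2 OH^-(aq)
Ksp = [Ca^2+][OH^-]^2
With molar solubility s: [Ca^2+] = s, [OH^-] = 2s.
Substituting: Ksp = s(2s)^2 = 4s^3
s = (2.76 × 10^-6 / 4)^(1/3) = 8.837 × 10^-3 M
[Ca^2+] = s = 8.84 x 10^-3 M

[Ca^2+] ≈ 8.84 × 10^-3 M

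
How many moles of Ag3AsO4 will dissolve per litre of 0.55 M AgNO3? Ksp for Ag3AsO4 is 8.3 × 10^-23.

s ≈ 5.0 × 10^-22 M

Ag3AsO4(s) <=> 3 Ag^+(aq) + AsO4^3-(aq)
Ksp = [Ag^+]^3[AsO4^3-]
Let s = moles of Ag3AsO4 that dissolve per litre. [Ag^+] = 0.55 + 3s ≈ 0.55, [AsO4^3-] = s (since Ag^+ from AgNO3 dominates).
Ksp ≈ (0.55)^3 × s
s = 5.0 x 10^-22 M
Check: 3s = 1.5 × 10^-21 ≪ 0.55, so the approximation is valid.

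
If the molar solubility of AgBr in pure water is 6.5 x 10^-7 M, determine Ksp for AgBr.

AgBr(s) ⇌ Ag^+(aq) + Br^-(aq)
For each mole of AgBr that dissolves: [Ag^+] = s, [Br^-] = s.
Ksp = [Ag^+][Br^-]
Ksp = s × s = s^2
Ksp = (6.5 × 10^-7)^2 = 4.2 × 10^-13

Ksp = 4.2 × 10^-13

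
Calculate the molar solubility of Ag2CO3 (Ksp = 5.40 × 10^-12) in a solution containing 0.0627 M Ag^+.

Ag2CO3(s) ⇌ 2 Ag^+(aq) + CO3^2-(aq)
Ksp = [Ag^+]^2[CO3^2-]
Let s = moles of Ag2CO3 that dissolve per litre. [Ag^+] = 0.0627 + 2s ≈ 0.0627, [CO3^2-] = s (since the Ag^+ already present dominates).
Ksp ≈ (0.0627)^2 × s
s = 1.37 × 10^-9 M
Check: 2s = 2.7 × 10^-9 ≪ 0.0627, so the approximation is valid.

s = 1.37 x 10^-9 M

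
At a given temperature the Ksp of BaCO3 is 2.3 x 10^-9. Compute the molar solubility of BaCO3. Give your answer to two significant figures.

BaCO3(s) ⇌ Ba^2+ + CO3^2-
Ksp = [Ba^2+][CO3^2-]
For each mole of BaCO3 that dissolves: [Ba^2+] = s, [CO3^2-] = s.
Ksp = (s)(s) = s^2
s = √(2.3 x 10^-9) = 4.8 × 10^-5 M

4.8 × 10^-5 M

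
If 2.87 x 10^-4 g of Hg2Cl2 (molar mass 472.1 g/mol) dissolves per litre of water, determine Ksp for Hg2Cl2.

Molar solubility s = (2.87 × 10^-4 g/L) / (472.1 g/mol) = 6.079 × 10^-7 M.
Hg2Cl2(s) <=> Hg2^2+(aq) + 2 Cl^-(aq)
For each mole of Hg2Cl2 that dissolves: [Hg2^2+] = s, [Cl^-] = 2s.
Ksp = [Hg2^2+][Cl^-]^2
Substituting: Ksp = s(2s)^2 = 4s^3
Ksp = 4 × (6.079 × 10^-7)^3 = 8.99 × 10^-19

8.99 × 10^-19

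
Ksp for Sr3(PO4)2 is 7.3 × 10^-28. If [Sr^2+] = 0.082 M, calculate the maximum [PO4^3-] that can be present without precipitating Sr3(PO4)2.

1.2 x 10^-12 M

Sr3(PO4)2(s) ⇌ 3 Sr^2+(aq) + 2 PO4^3-(aq)
Ksp = [Sr^2+]^3[PO4^3-]^2
Precipitation begins when Q = Ksp. With [Sr^2+] = 0.082 M:
7.3 × 10^-28 = (0.082)^3 × [PO4^3-]^2
[PO4^3-] = (7.3 × 10^-28 / 5.51 × 10^-4)^(1/2) = 1.2 x 10^-12 M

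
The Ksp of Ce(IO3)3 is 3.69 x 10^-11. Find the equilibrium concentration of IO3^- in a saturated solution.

Ce(IO3)3(s) ⇌ Ce^3+(aq) + 3 IO3^-(aq)
Ksp = [Ce^3+][IO3^-]^3
With molar solubility s: [Ce^3+] = s, [IO3^-] = 3s.
So Ksp = s × (3s)^3 = 27s^4
s = (3.69 x 10^-11 / 27)^(1/4) = 1.081 × 10^-3 M
[IO3^-] = 3s = 3.24 x 10^-3 M

[IO3^-] ≈ 3.24 × 10^-3 M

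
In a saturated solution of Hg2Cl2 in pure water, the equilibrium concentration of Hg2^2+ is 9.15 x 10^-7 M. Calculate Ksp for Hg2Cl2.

Ksp = 3.06 × 10^-18

Hg2Cl2(s) ⇌ Hg2^2+ + 2 Cl^-
Stoichiometry gives [Cl^-] = (2/1)[Hg2^2+] = 1.830 x 10^-6 M.
Ksp = [Hg2^2+][Cl^-]^2
Ksp = 9.15 x 10^-7 × (1.830 × 10^-6)^2 = 3.06 x 10^-18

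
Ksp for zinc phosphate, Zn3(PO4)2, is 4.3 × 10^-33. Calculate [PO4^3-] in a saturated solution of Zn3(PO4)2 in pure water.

2.6e-7 M

Zn3(PO4)2(s) ⇌ 3 Zn^2+(aq) + 2 PO4^3-(aq)
Ksp = [Zn^2+]^3[PO4^3-]^2
For each mole of Zn3(PO4)2 that dissolves: [Zn^2+] = 3s, [PO4^3-] = 2s.
Substituting: Ksp = (3s)^3(2s)^2 = 108s^5
s^5 = 4.3 × 10^-33 / 108, so s = 1.32 × 10^-7 M
[PO4^3-] = 2s = 2.6 x 10^-7 M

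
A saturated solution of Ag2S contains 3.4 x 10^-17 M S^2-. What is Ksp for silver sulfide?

Ksp = 1.6 x 10^-49

Ag2S(s) ⇌ 2 Ag^+(aq) + S^2-(aq)
Stoichiometry gives [Ag^+] = (2/1)[S^2-] = 6.80 x 10^-17 M.
Ksp = [Ag^+]^2[S^2-]
Ksp = (6.80 × 10^-17)^2 × 3.4 x 10^-17 = 1.6 × 10^-49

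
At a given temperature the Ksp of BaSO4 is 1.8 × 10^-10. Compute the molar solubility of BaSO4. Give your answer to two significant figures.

BaSO4(s) ⇌ Ba^2+(aq) + SO4^2-(aq)
Ksp = [Ba^2+][SO4^2-]
For each mole of BaSO4 that dissolves: [Ba^2+] = s, [SO4^2-] = s.
Ksp = s × s = s^2
s = √(1.8 × 10^-10) = 1.3 x 10^-5 M

s = 1.3e-5 M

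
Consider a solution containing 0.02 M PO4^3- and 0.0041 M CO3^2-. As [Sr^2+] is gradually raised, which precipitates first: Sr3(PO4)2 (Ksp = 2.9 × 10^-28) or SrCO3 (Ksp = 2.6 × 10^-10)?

Each salt begins to precipitate when Q = Ksp, i.e. when [Sr^2+] reaches its threshold.
For Sr3(PO4)2: 2.9 × 10^-28 = (0.02)^2 × [Sr^2+]^3  ⇒  [Sr^2+] = 9.0 x 10^-9 M.
For SrCO3: 2.6 × 10^-10 = 0.0041 × [Sr^2+]  ⇒  [Sr^2+] = 6.3 × 10^-8 M.
The salt with the lower threshold [Sr^2+] precipitates first: Sr3(PO4)2.

Sr3(PO4)2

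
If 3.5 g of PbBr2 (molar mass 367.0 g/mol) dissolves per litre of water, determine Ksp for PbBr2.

Ksp ≈ 3.5 × 10^-6

Molar solubility s = (3.5 g/L) / (367.0 g/mol) = 9.54 × 10^-3 M.
PbBr2(s) ⇌ Pb^2+(aq) + 2 Br^-(aq)
With molar solubility s: [Pb^2+] = s, [Br^-] = 2s.
Ksp = [Pb^2+][Br^-]^2
Ksp = s(2s)^2 = 4s^3
With s = 9.54 x 10^-3: Ksp = 3.5 × 10^-6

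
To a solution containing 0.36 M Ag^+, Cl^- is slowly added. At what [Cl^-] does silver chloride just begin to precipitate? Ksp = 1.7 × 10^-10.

AgCl(s) ⇌ Ag^+(aq) + Cl^-(aq)
Ksp = [Ag^+][Cl^-]
Precipitation begins when Q = Ksp. With [Ag^+] = 0.36 M:
1.7 × 10^-10 = (0.36) × [Cl^-]
[Cl^-] = (1.7 × 10^-10 / 3.6 × 10^-1) = 4.7 × 10^-10 M

[Cl^-] ≈ 4.7e-10 M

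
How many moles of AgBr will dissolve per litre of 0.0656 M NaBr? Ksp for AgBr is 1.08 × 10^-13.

AgBr(s) ⇌ Ag^+ + Br^-
Ksp = [Ag^+][Br^-]
Let s = moles of AgBr that dissolve per litre. [Ag^+] = s, [Br^-] = 0.0656 + s ≈ 0.0656 (since Br^- from NaBr dominates).
Ksp ≈ s × 0.0656
s = 1.65 × 10^-12 M
Check: s = 1.6 × 10^-12 ≪ 0.0656, so the approximation is valid.

s ≈ 1.65 × 10^-12 M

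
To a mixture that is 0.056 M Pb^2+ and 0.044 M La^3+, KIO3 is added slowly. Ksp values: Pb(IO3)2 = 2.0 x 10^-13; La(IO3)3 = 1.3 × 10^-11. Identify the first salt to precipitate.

Pb(IO3)2

Each salt begins to precipitate when Q = Ksp, i.e. when [IO3^-] reaches its threshold.
For Pb(IO3)2: 2.0 x 10^-13 = 0.056 × [IO3^-]^2  ⇒  [IO3^-] = 1.9 × 10^-6 M.
For La(IO3)3: 1.3 × 10^-11 = 0.044 × [IO3^-]^3  ⇒  [IO3^-] = 6.7 x 10^-4 M.
The salt with the lower threshold [IO3^-] precipitates first: Pb(IO3)2.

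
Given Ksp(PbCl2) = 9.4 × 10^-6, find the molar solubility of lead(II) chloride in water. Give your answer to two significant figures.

s = 0.013 M

PbCl2(s) <=> Pb^2+(aq) + 2 Cl^-(aq)
Ksp = [Pb^2+][Cl^-]^2
For each mole of PbCl2 that dissolves: [Pb^2+] = s, [Cl^-] = 2s.
So Ksp = s × (2s)^2 = 4s^3
s^3 = 9.4 × 10^-6 / 4, so s = 1.3 × 10^-2 M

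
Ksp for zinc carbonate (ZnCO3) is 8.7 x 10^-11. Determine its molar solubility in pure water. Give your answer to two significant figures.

s ≈ 9.3 x 10^-6 M

ZnCO3(s) ⇌ Zn^2+(aq) + CO3^2-(aq)
Ksp = [Zn^2+][CO3^2-]
Let s = molar solubility. Then [Zn^2+] = s and [CO3^2-] = s.
Ksp = (s)(s) = s^2
s = (8.7 x 10^-11)^(1/2) = 9.3 × 10^-6 M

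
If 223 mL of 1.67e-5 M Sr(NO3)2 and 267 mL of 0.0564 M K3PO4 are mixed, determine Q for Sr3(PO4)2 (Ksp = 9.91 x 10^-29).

Total volume = 223 + 267 = 490 mL.
[Sr^2+] = 1.67 x 10^-5 × (223/490) = 7.600 x 10^-6 M
[PO4^3-] = 5.64 x 10^-2 × (267/490) = 3.073 x 10^-2 M
Sr3(PO4)2(s) <=> 3 Sr^2+ + 2 PO4^3-, so Q = [Sr^2+]^3[PO4^3-]^2
Q = (7.600 × 10^-6)^3(3.073 × 10^-2)^2 = 4.15 x 10^-19
Q > Ksp, so Sr3(PO4)2 will precipitate.

Q ≈ 4.15 × 10^-19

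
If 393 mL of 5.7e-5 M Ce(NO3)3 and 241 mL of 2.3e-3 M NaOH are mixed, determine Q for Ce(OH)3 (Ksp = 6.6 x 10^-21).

Total volume = 393 + 241 = 634 mL.
[Ce^3+] = 5.7 x 10^-5 × (393/634) = 3.53 × 10^-5 M
[OH^-] = 2.3 × 10^-3 × (241/634) = 8.74 × 10^-4 M
Ce(OH)3(s) <=> Ce^3+(aq) + 3 OH^-(aq), so Q = [Ce^3+][OH^-]^3
Q = (3.53 × 10^-5)(8.74 x 10^-4)^3 = 2.4 x 10^-14
Q > Ksp, so Ce(OH)3 will precipitate.

Q ≈ 2.4 × 10^-14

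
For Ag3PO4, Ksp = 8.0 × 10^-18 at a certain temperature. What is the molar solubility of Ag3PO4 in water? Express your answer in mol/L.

Ag3PO4(s) ⇌ 3 Ag^+(aq) + PO4^3-(aq)
Ksp = [Ag^+]^3[PO4^3-]
Let s = molar solubility. Then [Ag^+] = 3s and [PO4^3-] = s.
So Ksp = (3s)^3 × s = 27s^4
s^4 = 8.0 × 10^-18 / 27, so s = 2.3 × 10^-5 M

s = 2.3 × 10^-5 M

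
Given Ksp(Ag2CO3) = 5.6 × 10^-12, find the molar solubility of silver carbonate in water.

Ag2CO3(s) ⇌ 2 Ag^+ + CO3^2-
Ksp = [Ag^+]^2[CO3^2-]
With molar solubility s: [Ag^+] = 2s, [CO3^2-] = s.
So Ksp = (2s)^2 × s = 4s^3
s^3 = 5.6 × 10^-12 / 4, so s = 1.1 × 10^-4 M

s ≈ 1.1 × 10^-4 M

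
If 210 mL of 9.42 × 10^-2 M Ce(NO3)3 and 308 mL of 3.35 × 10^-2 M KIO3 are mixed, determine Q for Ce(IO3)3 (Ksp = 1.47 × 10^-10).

Total volume = 210 + 308 = 518 mL.
[Ce^3+] = 9.42 × 10^-2 × (210/518) = 3.819 x 10^-2 M
[IO3^-] = 3.35 x 10^-2 × (308/518) = 1.992 x 10^-2 M
Ce(IO3)3(s) ⇌ Ce^3+ + 3 IO3^-, so Q = [Ce^3+][IO3^-]^3
Q = (3.819 × 10^-2)(1.992 × 10^-2)^3 = 3.02 x 10^-7
Q > Ksp, so Ce(IO3)3 will precipitate.

3.02e-7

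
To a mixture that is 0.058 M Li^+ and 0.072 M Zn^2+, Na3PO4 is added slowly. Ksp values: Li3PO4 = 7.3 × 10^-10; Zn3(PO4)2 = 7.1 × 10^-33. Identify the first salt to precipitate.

Zn3(PO4)2

Precipitation of each salt starts when its ion product equals its Ksp.
For Li3PO4: 7.3 × 10^-10 = (0.058)^3 × [PO4^3-]  ⇒  [PO4^3-] = 3.7 × 10^-6 M.
For Zn3(PO4)2: 7.1 × 10^-33 = (0.072)^3 × [PO4^3-]^2  ⇒  [PO4^3-] = 4.4 × 10^-15 M.
The salt with the lower threshold [PO4^3-] precipitates first: Zn3(PO4)2.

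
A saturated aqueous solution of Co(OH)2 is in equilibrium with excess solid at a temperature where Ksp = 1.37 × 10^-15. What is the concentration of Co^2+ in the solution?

Co(OH)2(s) ⇌ Co^2+ + 2 OH^-
Ksp = [Co^2+][OH^-]^2
For each mole of Co(OH)2 that dissolves: [Co^2+] = s, [OH^-] = 2s.
So Ksp = s × (2s)^2 = 4s^3
s^3 = 1.37 × 10^-15 / 4, so s = 6.997 × 10^-6 M
[Co^2+] = s = 7.00 × 10^-6 M

7.00e-6 M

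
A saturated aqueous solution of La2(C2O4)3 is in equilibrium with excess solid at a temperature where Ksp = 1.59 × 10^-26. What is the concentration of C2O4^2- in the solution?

La2(C2O4)3(s) ⇌ 2 La^3+(aq) + 3 C2O4^2-(aq)
Ksp = [La^3+]^2[C2O4^2-]^3
For each mole of La2(C2O4)3 that dissolves: [La^3+] = 2s, [C2O4^2-] = 3s.
Ksp = (2s)^2(3s)^3 = 108s^5
s^5 = 1.59 × 10^-26 / 108, so s = 2.714 × 10^-6 M
[C2O4^2-] = 3s = 8.14 x 10^-6 M

[C2O4^2-] ≈ 8.14 × 10^-6 M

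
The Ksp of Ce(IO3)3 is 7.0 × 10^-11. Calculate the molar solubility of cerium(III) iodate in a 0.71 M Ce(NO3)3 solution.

s = 1.5 x 10^-4 M

Ce(IO3)3(s) ⇌ Ce^3+(aq) + 3 IO3^-(aq)
Ksp = [Ce^3+][IO3^-]^3
Let s = moles of Ce(IO3)3 that dissolve per litre. [Ce^3+] = 0.71 + s ≈ 0.71, [IO3^-] = 3s (Ksp is small, so little additional dissolves).
Ksp ≈ 0.71 × (3s)^3
s = 1.5 × 10^-4 M
Check: s = 1.5 × 10^-4 ≪ 0.71, so the approximation is valid.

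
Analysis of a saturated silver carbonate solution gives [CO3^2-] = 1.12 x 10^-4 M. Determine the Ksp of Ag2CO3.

Ksp ≈ 5.62e-12

Ag2CO3(s) ⇌ 2 Ag^+ + CO3^2-
Stoichiometry gives [Ag^+] = (2/1)[CO3^2-] = 2.240 x 10^-4 M.
Ksp = [Ag^+]^2[CO3^2-]
Ksp = (2.240 × 10^-4)^2 × 1.12 × 10^-4 = 5.62 × 10^-12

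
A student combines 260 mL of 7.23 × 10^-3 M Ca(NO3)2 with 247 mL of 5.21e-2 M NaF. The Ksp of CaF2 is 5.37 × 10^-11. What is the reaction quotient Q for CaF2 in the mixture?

Total volume = 260 + 247 = 507 mL.
[Ca^2+] = 7.23 × 10^-3 × (260/507) = 3.708 x 10^-3 M
[F^-] = 5.21 x 10^-2 × (247/507) = 2.538 × 10^-2 M
CaF2(s) ⇌ Ca^2+(aq) + 2 F^-(aq), so Q = [Ca^2+][F^-]^2
Q = (3.708 × 10^-3)(2.538 × 10^-2)^2 = 2.39 x 10^-6
Q > Ksp, so CaF2 will precipitate.

2.39 x 10^-6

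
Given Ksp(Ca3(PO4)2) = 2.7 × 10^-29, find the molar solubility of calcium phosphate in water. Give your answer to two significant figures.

Ca3(PO4)2(s) <=> 3 Ca^2+(aq) + 2 PO4^3-(aq)
Ksp = [Ca^2+]^3[PO4^3-]^2
For each mole of Ca3(PO4)2 that dissolves: [Ca^2+] = 3s, [PO4^3-] = 2s.
Substituting: Ksp = (3s)^3(2s)^2 = 108s^5
Solving, s = (2.7 × 10^-29/108)^(1/5) = 7.6 × 10^-7 M

7.6 × 10^-7 M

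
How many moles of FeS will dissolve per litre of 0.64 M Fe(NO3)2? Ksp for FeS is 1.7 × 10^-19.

FeS(s) <=> Fe^2+(aq) + S^2-(aq)
Ksp = [Fe^2+][S^2-]
Let s = moles of FeS that dissolve per litre. [Fe^2+] = 0.64 + s ≈ 0.64, [S^2-] = s (common-ion effect: Fe^2+ is already 0.64 M).
Ksp ≈ 0.64 × s
s = 2.7 × 10^-19 M
Check: s = 2.7 × 10^-19 ≪ 0.64, so the approximation is valid.

s = 2.7e-19 M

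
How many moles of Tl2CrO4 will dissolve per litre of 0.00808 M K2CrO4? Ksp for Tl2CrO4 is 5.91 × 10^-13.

4.28 × 10^-6 M

Tl2CrO4(s) <=> 2 Tl^+(aq) + CrO4^2-(aq)
Ksp = [Tl^+]^2[CrO4^2-]
If s mol/L dissolves here, [Tl^+] = 2s, [CrO4^2-] = 0.00808 + s ≈ 0.00808 (since CrO4^2- from K2CrO4 dominates).
Ksp ≈ (2s)^2 × 0.00808
s = 4.28 × 10^-6 M
Check: s = 4.3 × 10^-6 ≪ 0.00808, so the approximation is valid.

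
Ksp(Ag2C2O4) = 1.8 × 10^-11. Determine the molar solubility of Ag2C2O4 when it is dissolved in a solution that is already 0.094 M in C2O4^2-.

Ag2C2O4(s) <=> 2 Ag^+ + C2O4^2-
Ksp = [Ag^+]^2[C2O4^2-]
Let s be the molar solubility in this solution. [Ag^+] = 2s, [C2O4^2-] = 0.094 + s ≈ 0.094 (since the C2O4^2- already present dominates).
Ksp ≈ (2s)^2 × 0.094
s = 6.9 x 10^-6 M
Check: s = 6.9 × 10^-6 ≪ 0.094, so the approximation is valid.

6.9e-6 M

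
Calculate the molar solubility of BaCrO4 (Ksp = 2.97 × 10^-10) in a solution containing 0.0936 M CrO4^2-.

3.17e-9 M

BaCrO4(s) ⇌ Ba^2+(aq) + CrO4^2-(aq)
Ksp = [Ba^2+][CrO4^2-]
Let s = moles of BaCrO4 that dissolve per litre. [Ba^2+] = s, [CrO4^2-] = 0.0936 + s ≈ 0.0936 (since the CrO4^2- already present dominates).
Ksp ≈ s × 0.0936
s = 3.17 x 10^-9 M
Check: s = 3.2 × 10^-9 ≪ 0.0936, so the approximation is valid.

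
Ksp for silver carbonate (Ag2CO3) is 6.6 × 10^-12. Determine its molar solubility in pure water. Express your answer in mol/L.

s = 1.2 x 10^-4 M

Ag2CO3(s) ⇌ 2 Ag^+(aq) + CO3^2-(aq)
Ksp = [Ag^+]^2[CO3^2-]
With molar solubility s: [Ag^+] = 2s, [CO3^2-] = s.
So Ksp = (2s)^2 × s = 4s^3
s^3 = 6.6 × 10^-12 / 4, so s = 1.2 x 10^-4 M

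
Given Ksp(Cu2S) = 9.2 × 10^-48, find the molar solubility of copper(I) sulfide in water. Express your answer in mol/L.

Cu2S(s) ⇌ 2 Cu^+ + S^2-
Ksp = [Cu^+]^2[S^2-]
If s mol/L of Cu2S dissolves, [Cu^+] = 2s and [S^2-] = s.
Substituting: Ksp = (2s)^2s = 4s^3
s = (9.2 × 10^-48 / 4)^(1/3) = 1.3 × 10^-16 M

1.3 × 10^-16 M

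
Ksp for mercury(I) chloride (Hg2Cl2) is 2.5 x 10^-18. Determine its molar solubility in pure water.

s = 8.5 x 10^-7 M

Hg2Cl2(s) <=> Hg2^2+(aq) + 2 Cl^-(aq)
Ksp = [Hg2^2+][Cl^-]^2
For each mole of Hg2Cl2 that dissolves: [Hg2^2+] = s, [Cl^-] = 2s.
Ksp = s(2s)^2 = 4s^3
s^3 = 2.5 x 10^-18 / 4, so s = 8.5 × 10^-7 M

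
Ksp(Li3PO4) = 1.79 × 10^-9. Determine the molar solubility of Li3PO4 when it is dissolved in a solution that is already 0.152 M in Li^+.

Li3PO4(s) ⇌ 3 Li^+ + PO4^3-
Ksp = [Li^+]^3[PO4^3-]
Let s = moles of Li3PO4 that dissolve per litre. [Li^+] = 0.152 + 3s ≈ 0.152, [PO4^3-] = s (common-ion effect: Li^+ is already 0.152 M).
Ksp ≈ (0.152)^3 × s
s = 5.10 × 10^-7 M
Check: 3s = 1.5 x 10^-6 ≪ 0.152, so the approximation is valid.

5.10 × 10^-7 M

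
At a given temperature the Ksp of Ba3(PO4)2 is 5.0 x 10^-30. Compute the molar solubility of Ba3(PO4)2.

s = 5.4e-7 M

Ba3(PO4)2(s) ⇌ 3 Ba^2+(aq) + 2 PO4^3-(aq)
Ksp = [Ba^2+]^3[PO4^3-]^2
For each mole of Ba3(PO4)2 that dissolves: [Ba^2+] = 3s, [PO4^3-] = 2s.
Substituting: Ksp = (3s)^3(2s)^2 = 108s^5
Solving, s = (5.0 x 10^-30/108)^(1/5) = 5.4 × 10^-7 M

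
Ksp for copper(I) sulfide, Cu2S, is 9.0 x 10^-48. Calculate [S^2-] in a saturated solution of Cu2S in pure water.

[S^2-] = 1.3e-16 M

Cu2S(s) <=> 2 Cu^+(aq) + S^2-(aq)
Ksp = [Cu^+]^2[S^2-]
With molar solubility s: [Cu^+] = 2s, [S^2-] = s.
Substituting: Ksp = (2s)^2s = 4s^3
s^3 = 9.0 x 10^-48 / 4, so s = 1.31 × 10^-16 M
[S^2-] = s = 1.3 × 10^-16 M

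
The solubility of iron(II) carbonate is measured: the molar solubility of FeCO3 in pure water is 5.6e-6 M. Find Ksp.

FeCO3(s) <=> Fe^2+ + CO3^2-
With molar solubility s: [Fe^2+] = s, [CO3^2-] = s.
Ksp = [Fe^2+][CO3^2-]
Ksp = s^2
With s = 5.6 x 10^-6: Ksp = 3.1 × 10^-11

3.1 x 10^-11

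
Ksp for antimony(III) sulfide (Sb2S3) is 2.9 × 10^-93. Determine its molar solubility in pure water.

Sb2S3(s) ⇌ 2 Sb^3+(aq) + 3 S^2-(aq)
Ksp = [Sb^3+]^2[S^2-]^3
For each mole of Sb2S3 that dissolves: [Sb^3+] = 2s, [S^2-] = 3s.
Substituting: Ksp = (2s)^2(3s)^3 = 108s^5
s = (2.9 × 10^-93 / 108)^(1/5) = 1.2 × 10^-19 M

s = 1.2e-19 M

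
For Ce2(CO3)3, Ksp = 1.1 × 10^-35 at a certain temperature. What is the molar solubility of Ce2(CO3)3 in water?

s ≈ 4.0e-8 M

Ce2(CO3)3(s) ⇌ 2 Ce^3+ + 3 CO3^2-
Ksp = [Ce^3+]^2[CO3^2-]^3
For each mole of Ce2(CO3)3 that dissolves: [Ce^3+] = 2s, [CO3^2-] = 3s.
Substituting: Ksp = (2s)^2(3s)^3 = 108s^5
Solving, s = (1.1 × 10^-35/108)^(1/5) = 4.0 × 10^-8 M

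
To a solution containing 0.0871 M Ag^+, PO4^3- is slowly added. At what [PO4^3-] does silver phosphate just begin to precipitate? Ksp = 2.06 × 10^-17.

Ag3PO4(s) ⇌ 3 Ag^+ + PO4^3-
Ksp = [Ag^+]^3[PO4^3-]
Precipitation begins when Q = Ksp. With [Ag^+] = 0.0871 M:
2.06 × 10^-17 = (0.0871)^3 × [PO4^3-]
[PO4^3-] = (2.06 × 10^-17 / 6.608 × 10^-4) = 3.12 × 10^-14 M

3.12e-14 M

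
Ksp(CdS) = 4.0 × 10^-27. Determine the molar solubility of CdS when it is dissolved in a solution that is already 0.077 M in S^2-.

CdS(s) ⇌ Cd^2+ + S^2-
Ksp = [Cd^2+][S^2-]
Let s be the molar solubility in this solution. [Cd^2+] = s, [S^2-] = 0.077 + s ≈ 0.077 (common-ion effect: S^2- is already 0.077 M).
Ksp ≈ s × 0.077
s = 5.2 × 10^-26 M
Check: s = 5.2 × 10^-26 ≪ 0.077, so the approximation is valid.

s ≈ 5.2e-26 M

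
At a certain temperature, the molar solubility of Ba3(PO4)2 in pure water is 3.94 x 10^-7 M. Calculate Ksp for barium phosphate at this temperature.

Ksp = 1.03 x 10^-30

Ba3(PO4)2(s) <=> 3 Ba^2+(aq) + 2 PO4^3-(aq)
For each mole of Ba3(PO4)2 that dissolves: [Ba^2+] = 3s, [PO4^3-] = 2s.
Ksp = [Ba^2+]^3[PO4^3-]^2
So Ksp = (3s)^3 × (2s)^2 = 108s^5
Ksp = 108 × (3.94 × 10^-7)^5 = 1.03 x 10^-30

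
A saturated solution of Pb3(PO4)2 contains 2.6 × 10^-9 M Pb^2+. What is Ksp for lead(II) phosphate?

Pb3(PO4)2(s) <=> 3 Pb^2+ + 2 PO4^3-
Stoichiometry gives [PO4^3-] = (2/3)[Pb^2+] = 1.73 × 10^-9 M.
Ksp = [Pb^2+]^3[PO4^3-]^2
Ksp = (2.6 x 10^-9)^3 × (1.73 × 10^-9)^2 = 5.3 x 10^-44

5.3 x 10^-44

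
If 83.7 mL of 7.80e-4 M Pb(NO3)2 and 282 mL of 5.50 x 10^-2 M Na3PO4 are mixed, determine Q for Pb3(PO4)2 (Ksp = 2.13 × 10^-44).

1.02e-14

Total volume = 83.7 + 282 = 365.7 mL.
[Pb^2+] = 7.80 × 10^-4 × (83.7/365.7) = 1.785 × 10^-4 M
[PO4^3-] = 5.50 × 10^-2 × (282/365.7) = 4.241 × 10^-2 M
Pb3(PO4)2(s) <=> 3 Pb^2+(aq) + 2 PO4^3-(aq), so Q = [Pb^2+]^3[PO4^3-]^2
Q = (1.785 × 10^-4)^3(4.241 × 10^-2)^2 = 1.02 x 10^-14
Q > Ksp, so Pb3(PO4)2 will precipitate.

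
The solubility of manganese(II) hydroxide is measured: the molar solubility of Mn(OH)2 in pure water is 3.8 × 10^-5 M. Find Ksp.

2.2e-13

Mn(OH)2(s) <=> Mn^2+(aq) + 2 OH^-(aq)
If s mol/L of Mn(OH)2 dissolves, [Mn^2+] = s and [OH^-] = 2s.
Ksp = [Mn^2+][OH^-]^2
Substituting: Ksp = s(2s)^2 = 4s^3
With s = 3.8 x 10^-5: Ksp = 2.2 × 10^-13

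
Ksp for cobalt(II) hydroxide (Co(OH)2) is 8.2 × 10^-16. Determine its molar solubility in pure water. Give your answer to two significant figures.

Co(OH)2(s) <=> Co^2+(aq) + 2 OH^-(aq)
Ksp = [Co^2+][OH^-]^2
With molar solubility s: [Co^2+] = s, [OH^-] = 2s.
Substituting: Ksp = s(2s)^2 = 4s^3
s = (8.2 × 10^-16 / 4)^(1/3) = 5.9 x 10^-6 M

s ≈ 5.9 x 10^-6 M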